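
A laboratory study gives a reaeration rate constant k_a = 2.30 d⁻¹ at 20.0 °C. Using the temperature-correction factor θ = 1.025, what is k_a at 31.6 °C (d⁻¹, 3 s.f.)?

k_a(T₂) = k_a(T₁) · θ^(T₂−T₁) = 2.30 × 1.025^(31.6−20.0)
= 2.30 × 1.025^11.6 = 2.30 × 1.332 = 3.063 d⁻¹.

k_a ≈ 3.06 d⁻¹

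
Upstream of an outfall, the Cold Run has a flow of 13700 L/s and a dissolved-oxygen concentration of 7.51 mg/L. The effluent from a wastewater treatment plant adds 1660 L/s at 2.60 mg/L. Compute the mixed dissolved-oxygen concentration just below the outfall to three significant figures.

6.98 mg/L

Flow-weighted mixing: C = (Q_r C_r + Q_w C_w)/(Q_r + Q_w)
= (13700×7.51 + 1660×2.60)/(13700 + 1660) = 107200/15360 = 6.979 mg/L.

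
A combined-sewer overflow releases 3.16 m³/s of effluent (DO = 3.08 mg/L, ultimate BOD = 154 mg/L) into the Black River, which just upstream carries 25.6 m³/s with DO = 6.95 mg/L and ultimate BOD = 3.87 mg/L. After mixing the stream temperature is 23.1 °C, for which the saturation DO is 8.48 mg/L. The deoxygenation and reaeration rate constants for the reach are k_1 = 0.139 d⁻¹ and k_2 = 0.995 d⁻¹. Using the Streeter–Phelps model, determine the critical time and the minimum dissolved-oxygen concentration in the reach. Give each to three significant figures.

t_c ≈ 1.25 d; minimum DO ≈ 6.09 mg/L

Mixed DO = (25.6×6.95 + 3.16×3.08)/(25.6+3.16) = 187.7/28.76 = 6.525 mg/L.
Mixed L₀ = (25.6×3.87 + 3.16×154)/(28.76) = 585.7/28.76 = 20.37 mg/L.
Initial deficit D₀ = C_s − DO₀ = 8.48 − 6.525 = 1.955 mg/L.
t_c = (1/0.8560) ln[(0.995/0.139)(1 − 1.955×0.8560/(0.139×20.37))] = 1.168 × ln(2.926) = 1.254 d.
D_c = (0.139/0.995) × 20.37 × e^(−0.139×1.254) = 0.1397 × 20.37 × 0.8400 = 2.390 mg/L.
Minimum DO = 8.48 − 2.390 = 6.090 mg/L.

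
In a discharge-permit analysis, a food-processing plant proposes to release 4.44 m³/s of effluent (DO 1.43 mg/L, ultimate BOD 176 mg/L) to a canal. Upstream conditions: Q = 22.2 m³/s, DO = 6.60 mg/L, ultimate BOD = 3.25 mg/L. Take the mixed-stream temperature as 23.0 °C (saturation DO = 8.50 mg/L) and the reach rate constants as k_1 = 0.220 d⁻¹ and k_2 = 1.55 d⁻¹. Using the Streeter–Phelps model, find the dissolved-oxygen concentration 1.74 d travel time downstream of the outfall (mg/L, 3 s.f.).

Mixed DO = (22.2×6.60 + 4.44×1.43)/(22.2+4.44) = 152.9/26.64 = 5.738 mg/L.
Mixed L₀ = (22.2×3.25 + 4.44×176)/(26.64) = 853.6/26.64 = 32.04 mg/L.
Initial deficit D₀ = C_s − DO₀ = 8.50 − 5.738 = 2.762 mg/L.
D(1.74) = [0.220×32.04/(1.55−0.220)](e^(−0.220×1.74) − e^(−1.55×1.74)) + 2.762 e^(−1.55×1.74)
= 5.300 × (0.6819 − 0.06741) + 2.762 × 0.06741 = 3.443 mg/L.
DO = 8.50 − 3.443 = 5.057 mg/L.

DO ≈ 5.06 mg/L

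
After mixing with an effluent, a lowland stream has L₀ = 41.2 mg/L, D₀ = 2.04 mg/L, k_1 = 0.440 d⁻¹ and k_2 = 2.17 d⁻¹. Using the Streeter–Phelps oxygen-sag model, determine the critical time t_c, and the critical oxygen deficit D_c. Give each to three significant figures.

t_c ≈ 0.797 d; D_c ≈ 5.88 mg/L

t_c = [1/(k_2−k_1)] ln[(k_2/k_1)(1 − D₀(k_2−k_1)/(k_1 L₀))]
= [1/(2.17−0.440)] ln[(2.17/0.440)(1 − 2.04×1.730/(0.440×41.2))]
= (1/1.730) ln[4.932 × 0.8053] = 0.5780 × ln(3.972) = 0.5780 × 1.379 = 0.7972 d.
L(t_c) = L₀ e^(−k_1 t_c) = 41.2 × 0.7041 = 29.01 mg/L, and at the critical point k_2 D_c = k_1 L, so D_c = (0.440/2.17) × 29.01 = 5.882 mg/L.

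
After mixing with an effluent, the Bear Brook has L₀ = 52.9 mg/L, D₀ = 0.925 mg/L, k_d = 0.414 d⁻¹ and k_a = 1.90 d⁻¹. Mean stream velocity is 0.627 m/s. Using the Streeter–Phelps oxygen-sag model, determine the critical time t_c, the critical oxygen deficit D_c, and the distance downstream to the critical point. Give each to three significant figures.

At the critical point dD/dt = 0, so k_d L₀ e^(−k_d t) = k_a D. Substituting D(t) from the Streeter–Phelps equation and solving for t gives
t_c = ln[(k_a/k_d)(1 − D₀(k_a−k_d)/(k_d L₀))] / (k_a−k_d).
Here k_a−k_d = 1.486 d⁻¹ and 1 − D₀(k_a−k_d)/(k_d L₀) = 1 − 0.925×1.486/(0.414×52.9) = 0.9372, so
t_c = ln(4.589 × 0.9372) / 1.486 = 1.459 / 1.486 = 0.9818 d.
L(t_c) = L₀ e^(−k_d t_c) = 52.9 × 0.6660 = 35.23 mg/L, and at the critical point k_a D_c = k_d L, so D_c = (0.414/1.90) × 35.23 = 7.677 mg/L.
x_c = v t_c = 0.627 m/s × 0.9818 d × 86400 s/d = 53190 m ≈ 53.2 km.

t_c ≈ 0.982 d; D_c ≈ 7.68 mg/L; x_c ≈ 53.2 km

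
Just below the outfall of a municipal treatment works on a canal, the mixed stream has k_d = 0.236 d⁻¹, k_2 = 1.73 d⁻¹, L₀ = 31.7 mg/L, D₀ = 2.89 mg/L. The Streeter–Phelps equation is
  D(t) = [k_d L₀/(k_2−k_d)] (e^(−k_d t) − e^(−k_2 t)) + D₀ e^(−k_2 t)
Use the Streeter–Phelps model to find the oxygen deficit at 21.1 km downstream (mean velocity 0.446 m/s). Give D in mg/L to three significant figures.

Travel time t = x/v = 21.1 km / (0.446 m/s) = 21100 m / 0.446 m/s = 47310 s = 0.5476 d.
k_d L₀/(k_2−k_d) = 0.236×31.7/(1.73−0.236) = 7.481/1.494 = 5.007 mg/L.
e^(−k_d t) = e^(−0.236×0.5476) = 0.8788; e^(−k_2 t) = e^(−1.73×0.5476) = 0.3878.
D = 5.007 × (0.8788 − 0.3878) + 2.89 × 0.3878 = 2.459 + 1.121 = 3.579 mg/L.

D ≈ 3.58 mg/L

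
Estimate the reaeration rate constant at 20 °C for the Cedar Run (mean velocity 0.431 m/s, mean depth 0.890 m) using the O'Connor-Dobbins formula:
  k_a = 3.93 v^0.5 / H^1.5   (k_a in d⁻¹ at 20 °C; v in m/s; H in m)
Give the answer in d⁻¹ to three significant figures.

k_a ≈ 3.07 d⁻¹

k_a = 3.93 × 0.431^0.5 / 0.890^1.5 = 3.93 × 0.6565 / 0.8396 = 3.073 d⁻¹.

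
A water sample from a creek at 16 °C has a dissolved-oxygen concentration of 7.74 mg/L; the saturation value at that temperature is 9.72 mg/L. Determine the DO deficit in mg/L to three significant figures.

D ≈ 1.98 mg/L

D = C_s − C = 9.72 − 7.74 = 1.98 mg/L.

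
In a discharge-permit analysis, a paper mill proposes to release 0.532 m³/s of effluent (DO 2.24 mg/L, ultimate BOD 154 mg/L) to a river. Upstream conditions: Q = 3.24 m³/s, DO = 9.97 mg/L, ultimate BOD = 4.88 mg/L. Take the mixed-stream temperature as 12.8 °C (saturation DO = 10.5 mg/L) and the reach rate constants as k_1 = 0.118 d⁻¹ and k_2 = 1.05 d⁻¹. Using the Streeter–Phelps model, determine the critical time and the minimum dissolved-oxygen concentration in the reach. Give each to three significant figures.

Mixed DO = (3.24×9.97 + 0.532×2.24)/(3.24+0.532) = 33.49/3.772 = 8.880 mg/L.
Mixed L₀ = (3.24×4.88 + 0.532×154)/(3.772) = 97.74/3.772 = 25.91 mg/L.
Initial deficit D₀ = C_s − DO₀ = 10.5 − 8.880 = 1.620 mg/L.
t_c = (1/0.9320) ln[(1.05/0.118)(1 − 1.620×0.9320/(0.118×25.91))] = 1.073 × ln(4.504) = 1.615 d.
D_c = (0.118/1.05) × 25.91 × e^(−0.118×1.615) = 0.1124 × 25.91 × 0.8265 = 2.407 mg/L.
Minimum DO = 10.5 − 2.407 = 8.093 mg/L.

t_c ≈ 1.61 d; minimum DO ≈ 8.09 mg/L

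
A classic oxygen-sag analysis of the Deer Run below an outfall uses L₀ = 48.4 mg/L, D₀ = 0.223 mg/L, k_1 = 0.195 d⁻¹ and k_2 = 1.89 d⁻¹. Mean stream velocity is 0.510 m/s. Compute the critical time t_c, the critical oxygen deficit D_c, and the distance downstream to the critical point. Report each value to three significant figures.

t_c = [1/(k_2−k_1)] ln[(k_2/k_1)(1 − D₀(k_2−k_1)/(k_1 L₀))]
= [1/(1.89−0.195)] ln[(1.89/0.195)(1 − 0.223×1.695/(0.195×48.4))]
= (1/1.695) ln[9.692 × 0.9600] = 0.5900 × ln(9.304) = 0.5900 × 2.230 = 1.316 d.
L(t_c) = L₀ e^(−k_1 t_c) = 48.4 × 0.7737 = 37.45 mg/L, and at the critical point k_2 D_c = k_1 L, so D_c = (0.195/1.89) × 37.45 = 3.863 mg/L.
x_c = v t_c = 0.510 m/s × 1.316 d × 86400 s/d = 57980 m ≈ 58.0 km.

t_c ≈ 1.32 d; D_c ≈ 3.86 mg/L; x_c ≈ 58.0 km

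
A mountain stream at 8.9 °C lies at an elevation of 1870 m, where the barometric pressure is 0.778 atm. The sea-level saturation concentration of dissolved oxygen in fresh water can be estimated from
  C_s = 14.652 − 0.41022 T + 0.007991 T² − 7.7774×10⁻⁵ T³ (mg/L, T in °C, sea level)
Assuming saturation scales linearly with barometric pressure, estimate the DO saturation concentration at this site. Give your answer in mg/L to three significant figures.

C_s ≈ 9.01 mg/L

At sea level: C_s = 14.652 − 0.41022×8.9 + 0.007991×8.9² − 7.7774×10⁻⁵×8.9³ = 11.58 mg/L.
Pressure correction: C_s' = 11.58 × 0.778 = 9.009 mg/L.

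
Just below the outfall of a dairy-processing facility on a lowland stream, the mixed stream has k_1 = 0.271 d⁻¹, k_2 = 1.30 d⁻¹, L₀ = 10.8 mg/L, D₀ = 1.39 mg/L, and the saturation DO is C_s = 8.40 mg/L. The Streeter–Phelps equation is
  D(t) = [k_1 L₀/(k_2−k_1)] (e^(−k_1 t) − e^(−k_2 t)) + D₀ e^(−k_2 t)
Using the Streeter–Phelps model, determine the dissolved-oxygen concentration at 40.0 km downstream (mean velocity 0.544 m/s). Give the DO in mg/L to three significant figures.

DO ≈ 6.62 mg/L

Travel time t = x/v = 40.0 km / (0.544 m/s) = 40000 m / 0.544 m/s = 73530 s = 0.8510 d.
k_1 L₀/(k_2−k_1) = 0.271×10.8/(1.30−0.271) = 2.927/1.029 = 2.844 mg/L.
e^(−k_1 t) = e^(−0.271×0.8510) = 0.7940; e^(−k_2 t) = e^(−1.30×0.8510) = 0.3308.
D = 2.844 × (0.7940 − 0.3308) + 1.39 × 0.3308 = 1.318 + 0.4598 = 1.777 mg/L.
DO = C_s − D = 8.40 − 1.777 = 6.623 mg/L.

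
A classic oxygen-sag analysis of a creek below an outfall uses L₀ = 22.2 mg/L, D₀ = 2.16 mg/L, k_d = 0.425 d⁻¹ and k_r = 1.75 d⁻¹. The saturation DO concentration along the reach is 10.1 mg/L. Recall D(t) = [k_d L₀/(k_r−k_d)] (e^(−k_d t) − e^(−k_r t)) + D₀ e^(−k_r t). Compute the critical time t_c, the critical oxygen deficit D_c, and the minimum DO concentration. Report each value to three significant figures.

t_c = [1/(k_r−k_d)] ln[(k_r/k_d)(1 − D₀(k_r−k_d)/(k_d L₀))]
= [1/(1.75−0.425)] ln[(1.75/0.425)(1 − 2.16×1.325/(0.425×22.2))]
= (1/1.325) ln[4.118 × 0.6967] = 0.7547 × ln(2.869) = 0.7547 × 1.054 = 0.7953 d.
D_c = (k_d/k_r) L₀ e^(−k_d t_c) = (0.425/1.75) × 22.2 × e^(−0.425×0.7953) = 0.2429 × 22.2 × 0.7132 = 3.845 mg/L.
Minimum DO = C_s − D_c = 10.1 − 3.845 = 6.255 mg/L.

t_c ≈ 0.795 d; D_c ≈ 3.85 mg/L; min DO ≈ 6.25 mg/L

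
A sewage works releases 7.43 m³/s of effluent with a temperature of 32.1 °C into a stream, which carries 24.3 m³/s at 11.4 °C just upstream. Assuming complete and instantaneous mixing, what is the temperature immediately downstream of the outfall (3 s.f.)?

Flow-weighted mixing: C = (Q_r C_r + Q_w C_w)/(Q_r + Q_w)
= (24.3×11.4 + 7.43×32.1)/(24.3 + 7.43) = 515.5/31.73 = 16.25 °C.

16.2 °C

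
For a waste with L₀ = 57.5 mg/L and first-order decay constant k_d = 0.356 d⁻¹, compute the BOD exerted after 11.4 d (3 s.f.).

y ≈ 56.5 mg/L

y_t = L₀(1 − e^(−k_d t)) = 57.5 × (1 − e^(−0.356×11.4))
= 57.5 × (1 − 0.01728) = 57.5 × 0.9827 = 56.51 mg/L.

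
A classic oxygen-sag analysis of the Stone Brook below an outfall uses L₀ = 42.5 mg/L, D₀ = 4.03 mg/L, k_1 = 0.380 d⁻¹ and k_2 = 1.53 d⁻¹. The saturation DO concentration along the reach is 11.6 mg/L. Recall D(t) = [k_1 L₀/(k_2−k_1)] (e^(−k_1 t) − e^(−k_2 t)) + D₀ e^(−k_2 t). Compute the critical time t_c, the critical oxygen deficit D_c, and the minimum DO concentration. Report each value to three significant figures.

At the critical point dD/dt = 0, so k_1 L₀ e^(−k_1 t) = k_2 D. Substituting D(t) from the Streeter–Phelps equation and solving for t gives
t_c = ln[(k_2/k_1)(1 − D₀(k_2−k_1)/(k_1 L₀))] / (k_2−k_1).
Here k_2−k_1 = 1.150 d⁻¹ and 1 − D₀(k_2−k_1)/(k_1 L₀) = 1 − 4.03×1.150/(0.380×42.5) = 0.7130, so
t_c = ln(4.026 × 0.7130) / 1.150 = 1.055 / 1.150 = 0.9171 d.
L(t_c) = L₀ e^(−k_1 t_c) = 42.5 × 0.7058 = 29.99 mg/L, and at the critical point k_2 D_c = k_1 L, so D_c = (0.380/1.53) × 29.99 = 7.450 mg/L.
Minimum DO = C_s − D_c = 11.6 − 7.450 = 4.150 mg/L.

t_c ≈ 0.917 d; D_c ≈ 7.45 mg/L; min DO ≈ 4.15 mg/L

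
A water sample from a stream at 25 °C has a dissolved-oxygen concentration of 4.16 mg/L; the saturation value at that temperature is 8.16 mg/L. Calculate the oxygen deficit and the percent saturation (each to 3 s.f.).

D ≈ 4.00 mg/L; 51.0 % saturation

D = C_s − C = 8.16 − 4.16 = 4.00 mg/L.
% saturation = 4.16/8.16 × 100 = 51.0 %.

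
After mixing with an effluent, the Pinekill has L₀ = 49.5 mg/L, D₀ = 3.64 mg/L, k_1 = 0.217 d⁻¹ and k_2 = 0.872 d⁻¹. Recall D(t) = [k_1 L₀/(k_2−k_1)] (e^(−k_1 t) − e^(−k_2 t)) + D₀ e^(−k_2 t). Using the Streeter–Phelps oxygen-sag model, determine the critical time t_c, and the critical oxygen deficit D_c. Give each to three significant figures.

t_c ≈ 1.74 d; D_c ≈ 8.44 mg/L

With k_2/k_1 = 4.018 and 1 − D₀(k_2−k_1)/(k_1 L₀) = 0.7780,
t_c = ln(4.018 × 0.7780) / (0.872 − 0.217) = ln(3.126) / 0.6550 = 1.140/0.6550 = 1.740 d.
L(t_c) = L₀ e^(−k_1 t_c) = 49.5 × 0.6855 = 33.93 mg/L, and at the critical point k_2 D_c = k_1 L, so D_c = (0.217/0.872) × 33.93 = 8.444 mg/L.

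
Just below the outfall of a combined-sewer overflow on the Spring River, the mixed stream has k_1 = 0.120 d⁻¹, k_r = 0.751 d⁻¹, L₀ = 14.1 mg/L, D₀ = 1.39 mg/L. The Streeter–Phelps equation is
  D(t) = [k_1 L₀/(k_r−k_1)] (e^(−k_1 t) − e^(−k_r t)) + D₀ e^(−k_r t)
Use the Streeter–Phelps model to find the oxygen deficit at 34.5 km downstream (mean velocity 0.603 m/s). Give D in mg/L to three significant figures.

D ≈ 1.69 mg/L

Travel time t = x/v = 34.5 km / (0.603 m/s) = 34500 m / 0.603 m/s = 57210 s = 0.6622 d.
k_1 L₀/(k_r−k_1) = 0.120×14.1/(0.751−0.120) = 1.692/0.6310 = 2.681 mg/L.
e^(−k_1 t) = e^(−0.120×0.6622) = 0.9236; e^(−k_r t) = e^(−0.751×0.6622) = 0.6082.
D = 2.681 × (0.9236 − 0.6082) + 1.39 × 0.6082 = 0.8459 + 0.8453 = 1.691 mg/L.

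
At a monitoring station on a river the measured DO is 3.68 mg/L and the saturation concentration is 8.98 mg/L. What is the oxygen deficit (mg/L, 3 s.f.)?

D = C_s − C = 8.98 − 3.68 = 5.30 mg/L.

D ≈ 5.30 mg/L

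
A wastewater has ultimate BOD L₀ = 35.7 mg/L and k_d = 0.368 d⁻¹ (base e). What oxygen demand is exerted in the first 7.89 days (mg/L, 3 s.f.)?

y_t = L₀(1 − e^(−k_d t)) = 35.7 × (1 − e^(−0.368×7.89))
= 35.7 × (1 − 0.05483) = 35.7 × 0.9452 = 33.74 mg/L.

y ≈ 33.7 mg/L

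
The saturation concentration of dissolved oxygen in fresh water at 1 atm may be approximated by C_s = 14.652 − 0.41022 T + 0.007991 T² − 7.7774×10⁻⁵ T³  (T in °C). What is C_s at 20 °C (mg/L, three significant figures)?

C_s = 14.652 − 0.41022×20 + 0.007991×20² − 7.7774×10⁻⁵×20³ = 9.022 mg/L.

C_s ≈ 9.02 mg/L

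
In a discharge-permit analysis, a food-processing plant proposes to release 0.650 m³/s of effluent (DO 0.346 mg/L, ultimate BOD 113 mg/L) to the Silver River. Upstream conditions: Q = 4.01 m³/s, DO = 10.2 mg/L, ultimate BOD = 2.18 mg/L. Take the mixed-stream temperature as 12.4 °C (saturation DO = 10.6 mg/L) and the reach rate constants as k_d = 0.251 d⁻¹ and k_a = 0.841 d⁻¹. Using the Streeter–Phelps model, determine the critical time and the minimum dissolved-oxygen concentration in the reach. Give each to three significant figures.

t_c ≈ 1.59 d; minimum DO ≈ 7.07 mg/L

Mixed DO = (4.01×10.2 + 0.650×0.346)/(4.01+0.650) = 41.13/4.660 = 8.826 mg/L.
Mixed L₀ = (4.01×2.18 + 0.650×113)/(4.660) = 82.19/4.660 = 17.64 mg/L.
Initial deficit D₀ = C_s − DO₀ = 10.6 − 8.826 = 1.774 mg/L.
t_c = (1/0.5900) ln[(0.841/0.251)(1 − 1.774×0.5900/(0.251×17.64))] = 1.695 × ln(2.558) = 1.592 d.
D_c = (0.251/0.841) × 17.64 × e^(−0.251×1.592) = 0.2985 × 17.64 × 0.6706 = 3.530 mg/L.
Minimum DO = 10.6 − 3.530 = 7.070 mg/L.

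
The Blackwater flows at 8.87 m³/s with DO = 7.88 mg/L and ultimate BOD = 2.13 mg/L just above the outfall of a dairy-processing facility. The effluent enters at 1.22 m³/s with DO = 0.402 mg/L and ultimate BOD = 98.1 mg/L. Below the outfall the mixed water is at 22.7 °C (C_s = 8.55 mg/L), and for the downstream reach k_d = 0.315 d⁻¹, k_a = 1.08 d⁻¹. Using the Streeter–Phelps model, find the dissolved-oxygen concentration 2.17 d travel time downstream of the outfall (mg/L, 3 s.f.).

Mixed DO = (8.87×7.88 + 1.22×0.402)/(8.87+1.22) = 70.39/10.09 = 6.976 mg/L.
Mixed L₀ = (8.87×2.13 + 1.22×98.1)/(10.09) = 138.6/10.09 = 13.73 mg/L.
Initial deficit D₀ = C_s − DO₀ = 8.55 − 6.976 = 1.574 mg/L.
D(2.17) = [0.315×13.73/(1.08−0.315)](e^(−0.315×2.17) − e^(−1.08×2.17)) + 1.574 e^(−1.08×2.17)
= 5.655 × (0.5048 − 0.09598) + 1.574 × 0.09598 = 2.463 mg/L.
DO = 8.55 − 2.463 = 6.087 mg/L.

DO ≈ 6.09 mg/L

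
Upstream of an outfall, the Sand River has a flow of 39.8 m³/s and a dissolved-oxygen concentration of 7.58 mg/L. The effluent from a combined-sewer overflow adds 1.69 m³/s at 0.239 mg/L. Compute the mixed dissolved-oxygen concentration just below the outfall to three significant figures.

7.28 mg/L

Flow-weighted mixing: C = (Q_r C_r + Q_w C_w)/(Q_r + Q_w)
= (39.8×7.58 + 1.69×0.239)/(39.8 + 1.69) = 302.1/41.49 = 7.281 mg/L.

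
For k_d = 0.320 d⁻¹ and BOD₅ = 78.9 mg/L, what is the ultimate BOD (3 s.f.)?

BOD₅ = L₀(1 − e^(−5k_d)) ⇒ L₀ = BOD₅ / (1 − e^(−5×0.320))
= 78.9 / (1 − 0.2019) = 78.9 / 0.7981 = 98.86 mg/L.

L₀ ≈ 98.9 mg/L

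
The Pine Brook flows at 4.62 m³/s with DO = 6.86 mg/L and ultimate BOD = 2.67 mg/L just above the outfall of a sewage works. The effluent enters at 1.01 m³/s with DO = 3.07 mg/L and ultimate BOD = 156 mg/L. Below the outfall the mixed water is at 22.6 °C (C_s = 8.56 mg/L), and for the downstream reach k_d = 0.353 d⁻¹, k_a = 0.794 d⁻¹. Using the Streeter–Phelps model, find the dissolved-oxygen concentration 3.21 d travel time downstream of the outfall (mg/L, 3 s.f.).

Mixed DO = (4.62×6.86 + 1.01×3.07)/(4.62+1.01) = 34.79/5.630 = 6.180 mg/L.
Mixed L₀ = (4.62×2.67 + 1.01×156)/(5.630) = 169.9/5.630 = 30.18 mg/L.
Initial deficit D₀ = C_s − DO₀ = 8.56 − 6.180 = 2.380 mg/L.
D(3.21) = [0.353×30.18/(0.794−0.353)](e^(−0.353×3.21) − e^(−0.794×3.21)) + 2.380 e^(−0.794×3.21)
= 24.16 × (0.3220 − 0.07818) + 2.380 × 0.07818 = 6.076 mg/L.
DO = 8.56 − 6.076 = 2.484 mg/L.

DO ≈ 2.48 mg/L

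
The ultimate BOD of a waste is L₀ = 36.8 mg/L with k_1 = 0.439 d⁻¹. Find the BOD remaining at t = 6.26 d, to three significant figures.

L ≈ 2.36 mg/L

L_t = L₀ e^(−k_1 t) = 36.8 × e^(−0.439×6.26) = 36.8 × 0.06405 = 2.357 mg/L.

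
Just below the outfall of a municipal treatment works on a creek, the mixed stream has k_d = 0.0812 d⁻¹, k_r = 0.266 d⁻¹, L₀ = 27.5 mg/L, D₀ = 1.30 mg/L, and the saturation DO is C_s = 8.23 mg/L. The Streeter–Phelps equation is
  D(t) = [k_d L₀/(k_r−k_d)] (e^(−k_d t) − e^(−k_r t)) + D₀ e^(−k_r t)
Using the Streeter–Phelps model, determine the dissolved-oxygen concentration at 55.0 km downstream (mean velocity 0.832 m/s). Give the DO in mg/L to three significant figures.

Travel time t = x/v = 55.0 km / (0.832 m/s) = 55000 m / 0.832 m/s = 66110 s = 0.7651 d.
k_d L₀/(k_r−k_d) = 0.0812×27.5/(0.266−0.0812) = 2.233/0.1848 = 12.08 mg/L.
e^(−k_d t) = e^(−0.0812×0.7651) = 0.9398; e^(−k_r t) = e^(−0.266×0.7651) = 0.8159.
D = 12.08 × (0.9398 − 0.8159) + 1.30 × 0.8159 = 1.497 + 1.061 = 2.558 mg/L.
DO = C_s − D = 8.23 − 2.558 = 5.672 mg/L.

DO ≈ 5.67 mg/L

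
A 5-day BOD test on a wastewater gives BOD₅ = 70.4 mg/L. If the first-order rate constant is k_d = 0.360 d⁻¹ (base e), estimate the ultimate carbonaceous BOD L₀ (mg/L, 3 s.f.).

L₀ ≈ 84.3 mg/L

BOD₅ = L₀(1 − e^(−5k_d)) ⇒ L₀ = BOD₅ / (1 − e^(−5×0.360))
= 70.4 / (1 − 0.1653) = 70.4 / 0.8347 = 84.34 mg/L.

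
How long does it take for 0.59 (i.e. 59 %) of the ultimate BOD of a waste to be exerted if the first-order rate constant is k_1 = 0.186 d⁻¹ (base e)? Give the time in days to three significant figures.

y/L₀ = 1 − e^(−k_1 t) = 0.59 ⇒ e^(−k_1 t) = 0.410
t = −ln(0.410) / 0.186 = 0.8916 / 0.186 = 4.794 d.

t ≈ 4.79 d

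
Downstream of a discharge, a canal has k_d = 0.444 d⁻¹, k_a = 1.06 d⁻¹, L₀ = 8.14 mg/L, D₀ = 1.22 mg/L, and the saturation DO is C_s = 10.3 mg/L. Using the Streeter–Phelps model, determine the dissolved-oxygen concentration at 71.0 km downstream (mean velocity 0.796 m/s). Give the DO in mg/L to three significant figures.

Travel time t = x/v = 71.0 km / (0.796 m/s) = 71000 m / 0.796 m/s = 89200 s = 1.032 d.
k_d L₀/(k_a−k_d) = 0.444×8.14/(1.06−0.444) = 3.614/0.6160 = 5.867 mg/L.
e^(−k_d t) = e^(−0.444×1.032) = 0.6323; e^(−k_a t) = e^(−1.06×1.032) = 0.3348.
D = 5.867 × (0.6323 − 0.3348) + 1.22 × 0.3348 = 1.746 + 0.4084 = 2.154 mg/L.
DO = C_s − D = 10.3 − 2.154 = 8.146 mg/L.

DO ≈ 8.15 mg/L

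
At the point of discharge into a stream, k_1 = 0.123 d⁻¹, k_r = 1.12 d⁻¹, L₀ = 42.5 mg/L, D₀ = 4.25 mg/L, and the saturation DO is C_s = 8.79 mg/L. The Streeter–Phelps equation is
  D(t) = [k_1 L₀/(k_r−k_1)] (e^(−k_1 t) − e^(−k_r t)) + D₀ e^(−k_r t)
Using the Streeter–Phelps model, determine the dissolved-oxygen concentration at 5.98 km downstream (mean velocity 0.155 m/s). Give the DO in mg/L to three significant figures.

Travel time t = x/v = 5.98 km / (0.155 m/s) = 5980 m / 0.155 m/s = 38580 s = 0.4465 d.
k_1 L₀/(k_r−k_1) = 0.123×42.5/(1.12−0.123) = 5.228/0.9970 = 5.243 mg/L.
e^(−k_1 t) = e^(−0.123×0.4465) = 0.9466; e^(−k_r t) = e^(−1.12×0.4465) = 0.6065.
D = 5.243 × (0.9466 − 0.6065) + 4.25 × 0.6065 = 1.783 + 2.577 = 4.361 mg/L.
DO = C_s − D = 8.79 − 4.361 = 4.429 mg/L.

DO ≈ 4.43 mg/L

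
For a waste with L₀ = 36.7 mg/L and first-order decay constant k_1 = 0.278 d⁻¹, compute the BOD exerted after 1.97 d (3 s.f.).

y_t = L₀(1 − e^(−k_1 t)) = 36.7 × (1 − e^(−0.278×1.97))
= 36.7 × (1 − 0.5783) = 36.7 × 0.4217 = 15.48 mg/L.

y ≈ 15.5 mg/L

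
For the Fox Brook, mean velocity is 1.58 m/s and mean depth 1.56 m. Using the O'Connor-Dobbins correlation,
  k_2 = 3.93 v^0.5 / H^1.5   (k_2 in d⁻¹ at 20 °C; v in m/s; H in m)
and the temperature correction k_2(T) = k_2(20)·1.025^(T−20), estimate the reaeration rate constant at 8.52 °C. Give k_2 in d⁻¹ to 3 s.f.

k_2(20) = 3.93 × 1.58^0.5 / 1.56^1.5 = 3.93 × 1.257 / 1.948 = 2.535 d⁻¹.
k_2(8.52) = 2.535 × 1.025^(8.52−20) = 2.535 × 0.7532 = 1.910 d⁻¹.

k_2 ≈ 1.91 d⁻¹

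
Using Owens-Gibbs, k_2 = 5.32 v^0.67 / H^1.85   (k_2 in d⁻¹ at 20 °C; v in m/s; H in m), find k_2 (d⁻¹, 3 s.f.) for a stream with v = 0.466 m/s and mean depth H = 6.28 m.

k_2 ≈ 0.107 d⁻¹

k_2 = 5.32 × 0.466^0.67 / 6.28^1.85 = 5.32 × 0.5995 / 29.94 = 0.1065 d⁻¹.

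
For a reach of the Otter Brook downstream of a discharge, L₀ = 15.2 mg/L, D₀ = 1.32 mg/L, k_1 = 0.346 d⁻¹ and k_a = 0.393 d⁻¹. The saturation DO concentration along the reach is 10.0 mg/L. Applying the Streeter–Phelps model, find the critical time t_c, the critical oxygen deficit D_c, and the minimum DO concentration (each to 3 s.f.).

At the critical point dD/dt = 0, so k_1 L₀ e^(−k_1 t) = k_a D. Substituting D(t) from the Streeter–Phelps equation and solving for t gives
t_c = ln[(k_a/k_1)(1 − D₀(k_a−k_1)/(k_1 L₀))] / (k_a−k_1).
Here k_a−k_1 = 0.04700 d⁻¹ and 1 − D₀(k_a−k_1)/(k_1 L₀) = 1 − 1.32×0.04700/(0.346×15.2) = 0.9882, so
t_c = ln(1.136 × 0.9882) / 0.04700 = 0.1155 / 0.04700 = 2.458 d.
D_c = (k_1/k_a) L₀ e^(−k_1 t_c) = (0.346/0.393) × 15.2 × e^(−0.346×2.458) = 0.8804 × 15.2 × 0.4273 = 5.718 mg/L.
Minimum DO = C_s − D_c = 10.0 − 5.718 = 4.282 mg/L.

t_c ≈ 2.46 d; D_c ≈ 5.72 mg/L; min DO ≈ 4.28 mg/L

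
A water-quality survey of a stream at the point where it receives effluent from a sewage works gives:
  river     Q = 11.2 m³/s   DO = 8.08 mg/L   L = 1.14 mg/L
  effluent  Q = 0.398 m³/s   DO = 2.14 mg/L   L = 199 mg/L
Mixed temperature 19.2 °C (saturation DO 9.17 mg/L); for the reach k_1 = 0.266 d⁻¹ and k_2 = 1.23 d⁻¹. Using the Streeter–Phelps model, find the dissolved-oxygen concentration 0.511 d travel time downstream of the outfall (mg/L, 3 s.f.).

Mixed DO = (11.2×8.08 + 0.398×2.14)/(11.2+0.398) = 91.35/11.60 = 7.876 mg/L.
Mixed L₀ = (11.2×1.14 + 0.398×199)/(11.60) = 91.97/11.60 = 7.930 mg/L.
Initial deficit D₀ = C_s − DO₀ = 9.17 − 7.876 = 1.294 mg/L.
D(0.511) = [0.266×7.930/(1.23−0.266)](e^(−0.266×0.511) − e^(−1.23×0.511)) + 1.294 e^(−1.23×0.511)
= 2.188 × (0.8729 − 0.5334) + 1.294 × 0.5334 = 1.433 mg/L.
DO = 9.17 − 1.433 = 7.737 mg/L.

DO ≈ 7.74 mg/L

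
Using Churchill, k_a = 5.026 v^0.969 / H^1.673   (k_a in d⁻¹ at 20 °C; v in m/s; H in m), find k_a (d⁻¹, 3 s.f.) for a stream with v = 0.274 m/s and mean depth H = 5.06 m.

k_a ≈ 0.0951 d⁻¹

k_a = 5.026 × 0.274^0.969 / 5.06^1.673 = 5.026 × 0.2852 / 15.07 = 0.09514 d⁻¹.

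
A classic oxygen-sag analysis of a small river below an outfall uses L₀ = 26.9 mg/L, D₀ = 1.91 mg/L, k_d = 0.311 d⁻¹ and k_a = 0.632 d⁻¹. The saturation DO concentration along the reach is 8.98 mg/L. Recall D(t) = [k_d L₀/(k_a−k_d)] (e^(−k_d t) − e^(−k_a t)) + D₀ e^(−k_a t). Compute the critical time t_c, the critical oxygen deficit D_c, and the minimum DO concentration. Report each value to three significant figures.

With k_a/k_d = 2.032 and 1 − D₀(k_a−k_d)/(k_d L₀) = 0.9267,
t_c = ln(2.032 × 0.9267) / (0.632 − 0.311) = ln(1.883) / 0.3210 = 0.6330/0.3210 = 1.972 d.
L(t_c) = L₀ e^(−k_d t_c) = 26.9 × 0.5416 = 14.57 mg/L, and at the critical point k_a D_c = k_d L, so D_c = (0.311/0.632) × 14.57 = 7.169 mg/L.
Minimum DO = C_s − D_c = 8.98 − 7.169 = 1.811 mg/L.

t_c ≈ 1.97 d; D_c ≈ 7.17 mg/L; min DO ≈ 1.81 mg/L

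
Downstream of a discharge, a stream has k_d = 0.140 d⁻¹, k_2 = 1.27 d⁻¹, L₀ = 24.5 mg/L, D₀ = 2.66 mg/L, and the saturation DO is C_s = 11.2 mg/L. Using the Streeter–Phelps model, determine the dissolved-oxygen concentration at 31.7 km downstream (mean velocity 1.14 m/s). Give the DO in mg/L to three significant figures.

Travel time t = x/v = 31.7 km / (1.14 m/s) = 31700 m / 1.14 m/s = 27810 s = 0.3218 d.
k_d L₀/(k_2−k_d) = 0.140×24.5/(1.27−0.140) = 3.430/1.130 = 3.035 mg/L.
e^(−k_d t) = e^(−0.140×0.3218) = 0.9559; e^(−k_2 t) = e^(−1.27×0.3218) = 0.6645.
D = 3.035 × (0.9559 − 0.6645) + 2.66 × 0.6645 = 0.8847 + 1.768 = 2.652 mg/L.
DO = C_s − D = 11.2 − 2.652 = 8.548 mg/L.

DO ≈ 8.55 mg/L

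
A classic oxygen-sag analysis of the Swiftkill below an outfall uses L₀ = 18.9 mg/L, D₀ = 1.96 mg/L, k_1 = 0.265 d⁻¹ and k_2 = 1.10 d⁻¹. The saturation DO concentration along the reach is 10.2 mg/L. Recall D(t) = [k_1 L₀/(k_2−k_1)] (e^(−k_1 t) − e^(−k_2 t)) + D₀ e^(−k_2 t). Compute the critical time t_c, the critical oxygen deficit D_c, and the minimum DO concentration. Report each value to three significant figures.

t_c ≈ 1.23 d; D_c ≈ 3.29 mg/L; min DO ≈ 6.91 mg/L

At the critical point dD/dt = 0, so k_1 L₀ e^(−k_1 t) = k_2 D. Substituting D(t) from the Streeter–Phelps equation and solving for t gives
t_c = ln[(k_2/k_1)(1 − D₀(k_2−k_1)/(k_1 L₀))] / (k_2−k_1).
Here k_2−k_1 = 0.8350 d⁻¹ and 1 − D₀(k_2−k_1)/(k_1 L₀) = 1 − 1.96×0.8350/(0.265×18.9) = 0.6732, so
t_c = ln(4.151 × 0.6732) / 0.8350 = 1.028 / 0.8350 = 1.231 d.
L(t_c) = L₀ e^(−k_1 t_c) = 18.9 × 0.7217 = 13.64 mg/L, and at the critical point k_2 D_c = k_1 L, so D_c = (0.265/1.10) × 13.64 = 3.286 mg/L.
Minimum DO = C_s − D_c = 10.2 − 3.286 = 6.914 mg/L.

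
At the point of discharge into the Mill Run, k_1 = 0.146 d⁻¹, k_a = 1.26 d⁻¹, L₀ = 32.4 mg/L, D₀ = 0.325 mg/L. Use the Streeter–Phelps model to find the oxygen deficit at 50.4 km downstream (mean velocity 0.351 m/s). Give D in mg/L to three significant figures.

D ≈ 2.85 mg/L

Travel time t = x/v = 50.4 km / (0.351 m/s) = 50400 m / 0.351 m/s = 143600 s = 1.662 d.
k_1 L₀/(k_a−k_1) = 0.146×32.4/(1.26−0.146) = 4.730/1.114 = 4.246 mg/L.
e^(−k_1 t) = e^(−0.146×1.662) = 0.7846; e^(−k_a t) = e^(−1.26×1.662) = 0.1232.
D = 4.246 × (0.7846 − 0.1232) + 0.325 × 0.1232 = 2.808 + 0.04004 = 2.848 mg/L.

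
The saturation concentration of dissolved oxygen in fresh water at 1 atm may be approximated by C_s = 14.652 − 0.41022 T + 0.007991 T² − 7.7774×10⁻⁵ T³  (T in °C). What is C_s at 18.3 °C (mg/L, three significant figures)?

C_s = 14.652 − 0.41022×18.3 + 0.007991×18.3² − 7.7774×10⁻⁵×18.3³ = 9.344 mg/L.

C_s ≈ 9.34 mg/L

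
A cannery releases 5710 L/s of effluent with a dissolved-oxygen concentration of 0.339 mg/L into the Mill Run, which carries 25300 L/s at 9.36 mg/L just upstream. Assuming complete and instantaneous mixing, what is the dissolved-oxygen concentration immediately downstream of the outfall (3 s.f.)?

7.70 mg/L

Flow-weighted mixing: C = (Q_r C_r + Q_w C_w)/(Q_r + Q_w)
= (25300×9.36 + 5710×0.339)/(25300 + 5710) = 238700/31010 = 7.699 mg/L.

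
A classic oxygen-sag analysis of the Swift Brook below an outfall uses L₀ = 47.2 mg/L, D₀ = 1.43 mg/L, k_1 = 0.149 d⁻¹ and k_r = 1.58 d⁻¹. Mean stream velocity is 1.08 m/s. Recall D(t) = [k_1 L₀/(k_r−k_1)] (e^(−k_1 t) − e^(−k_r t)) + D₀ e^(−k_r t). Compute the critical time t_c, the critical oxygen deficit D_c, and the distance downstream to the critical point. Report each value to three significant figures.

t_c ≈ 1.41 d; D_c ≈ 3.61 mg/L; x_c ≈ 132 km

At the critical point dD/dt = 0, so k_1 L₀ e^(−k_1 t) = k_r D. Substituting D(t) from the Streeter–Phelps equation and solving for t gives
t_c = ln[(k_r/k_1)(1 − D₀(k_r−k_1)/(k_1 L₀))] / (k_r−k_1).
Here k_r−k_1 = 1.431 d⁻¹ and 1 − D₀(k_r−k_1)/(k_1 L₀) = 1 − 1.43×1.431/(0.149×47.2) = 0.7090, so
t_c = ln(10.60 × 0.7090) / 1.431 = 2.017 / 1.431 = 1.410 d.
D_c = (k_1/k_r) L₀ e^(−k_1 t_c) = (0.149/1.58) × 47.2 × e^(−0.149×1.410) = 0.09430 × 47.2 × 0.8105 = 3.608 mg/L.
x_c = v t_c = 1.08 m/s × 1.410 d × 86400 s/d = 131500 m ≈ 132 km.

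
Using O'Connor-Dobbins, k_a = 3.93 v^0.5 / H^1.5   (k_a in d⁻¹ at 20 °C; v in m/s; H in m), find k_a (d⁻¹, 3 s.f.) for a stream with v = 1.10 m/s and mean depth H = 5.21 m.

k_a = 3.93 × 1.10^0.5 / 5.21^1.5 = 3.93 × 1.049 / 11.89 = 0.3466 d⁻¹.

k_a ≈ 0.347 d⁻¹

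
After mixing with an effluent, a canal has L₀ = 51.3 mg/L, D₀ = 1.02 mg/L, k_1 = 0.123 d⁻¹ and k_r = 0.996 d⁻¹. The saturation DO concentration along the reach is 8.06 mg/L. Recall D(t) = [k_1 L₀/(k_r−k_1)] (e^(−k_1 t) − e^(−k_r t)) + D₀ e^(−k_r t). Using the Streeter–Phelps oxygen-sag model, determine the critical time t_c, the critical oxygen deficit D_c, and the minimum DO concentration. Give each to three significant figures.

At the critical point dD/dt = 0, so k_1 L₀ e^(−k_1 t) = k_r D. Substituting D(t) from the Streeter–Phelps equation and solving for t gives
t_c = ln[(k_r/k_1)(1 − D₀(k_r−k_1)/(k_1 L₀))] / (k_r−k_1).
Here k_r−k_1 = 0.8730 d⁻¹ and 1 − D₀(k_r−k_1)/(k_1 L₀) = 1 − 1.02×0.8730/(0.123×51.3) = 0.8589, so
t_c = ln(8.098 × 0.8589) / 0.8730 = 1.939 / 0.8730 = 2.222 d.
D_c = (k_1/k_r) L₀ e^(−k_1 t_c) = (0.123/0.996) × 51.3 × e^(−0.123×2.222) = 0.1235 × 51.3 × 0.7609 = 4.820 mg/L.
Minimum DO = C_s − D_c = 8.06 − 4.820 = 3.240 mg/L.

t_c ≈ 2.22 d; D_c ≈ 4.82 mg/L; min DO ≈ 3.24 mg/L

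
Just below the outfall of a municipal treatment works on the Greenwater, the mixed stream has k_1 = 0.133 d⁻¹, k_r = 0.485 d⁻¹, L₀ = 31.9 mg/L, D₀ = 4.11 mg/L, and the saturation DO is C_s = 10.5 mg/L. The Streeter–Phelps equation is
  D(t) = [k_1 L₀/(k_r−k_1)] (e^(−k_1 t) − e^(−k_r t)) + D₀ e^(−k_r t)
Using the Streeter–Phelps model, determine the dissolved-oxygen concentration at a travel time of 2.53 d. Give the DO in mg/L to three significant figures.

DO ≈ 4.22 mg/L

k_1 L₀/(k_r−k_1) = 0.133×31.9/(0.485−0.133) = 4.243/0.3520 = 12.05 mg/L.
e^(−k_1 t) = e^(−0.133×2.530) = 0.7143; e^(−k_r t) = e^(−0.485×2.530) = 0.2932.
D = 12.05 × (0.7143 − 0.2932) + 4.11 × 0.2932 = 5.076 + 1.205 = 6.281 mg/L.
DO = C_s − D = 10.5 − 6.281 = 4.219 mg/L.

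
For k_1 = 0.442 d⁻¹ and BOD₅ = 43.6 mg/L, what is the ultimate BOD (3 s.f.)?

BOD₅ = L₀(1 − e^(−5k_1)) ⇒ L₀ = BOD₅ / (1 − e^(−5×0.442))
= 43.6 / (1 − 0.1097) = 43.6 / 0.8903 = 48.97 mg/L.

L₀ ≈ 49.0 mg/L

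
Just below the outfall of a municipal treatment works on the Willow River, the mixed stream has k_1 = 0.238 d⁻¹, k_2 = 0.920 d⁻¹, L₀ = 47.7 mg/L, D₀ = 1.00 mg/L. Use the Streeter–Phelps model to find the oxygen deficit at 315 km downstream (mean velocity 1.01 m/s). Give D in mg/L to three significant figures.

Travel time t = x/v = 315 km / (1.01 m/s) = 315000 m / 1.01 m/s = 311900 s = 3.610 d.
k_1 L₀/(k_2−k_1) = 0.238×47.7/(0.920−0.238) = 11.35/0.6820 = 16.65 mg/L.
e^(−k_1 t) = e^(−0.238×3.610) = 0.4235; e^(−k_2 t) = e^(−0.920×3.610) = 0.03612.
D = 16.65 × (0.4235 − 0.03612) + 1.00 × 0.03612 = 6.449 + 0.03612 = 6.485 mg/L.

D ≈ 6.49 mg/L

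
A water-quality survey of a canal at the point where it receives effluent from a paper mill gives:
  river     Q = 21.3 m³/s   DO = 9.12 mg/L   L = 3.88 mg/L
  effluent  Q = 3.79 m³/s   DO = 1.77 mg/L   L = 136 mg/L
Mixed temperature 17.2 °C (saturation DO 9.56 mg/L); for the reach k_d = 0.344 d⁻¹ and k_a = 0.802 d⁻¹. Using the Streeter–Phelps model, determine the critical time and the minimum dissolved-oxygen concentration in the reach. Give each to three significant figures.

Mixed DO = (21.3×9.12 + 3.79×1.77)/(21.3+3.79) = 201.0/25.09 = 8.010 mg/L.
Mixed L₀ = (21.3×3.88 + 3.79×136)/(25.09) = 598.1/25.09 = 23.84 mg/L.
Initial deficit D₀ = C_s − DO₀ = 9.56 − 8.010 = 1.550 mg/L.
t_c = (1/0.4580) ln[(0.802/0.344)(1 − 1.550×0.4580/(0.344×23.84))] = 2.183 × ln(2.130) = 1.650 d.
D_c = (0.344/0.802) × 23.84 × e^(−0.344×1.650) = 0.4289 × 23.84 × 0.5668 = 5.795 mg/L.
Minimum DO = 9.56 − 5.795 = 3.765 mg/L.

t_c ≈ 1.65 d; minimum DO ≈ 3.76 mg/L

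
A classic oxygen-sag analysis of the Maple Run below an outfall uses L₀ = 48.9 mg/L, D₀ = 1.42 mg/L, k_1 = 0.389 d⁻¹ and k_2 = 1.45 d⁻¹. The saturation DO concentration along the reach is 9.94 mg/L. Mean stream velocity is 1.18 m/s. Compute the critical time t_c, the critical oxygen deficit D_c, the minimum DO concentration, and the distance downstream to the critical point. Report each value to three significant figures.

t_c ≈ 1.16 d; D_c ≈ 8.35 mg/L; min DO ≈ 1.59 mg/L; x_c ≈ 119 km

t_c = [1/(k_2−k_1)] ln[(k_2/k_1)(1 − D₀(k_2−k_1)/(k_1 L₀))]
= [1/(1.45−0.389)] ln[(1.45/0.389)(1 − 1.42×1.061/(0.389×48.9))]
= (1/1.061) ln[3.728 × 0.9208] = 0.9425 × ln(3.432) = 0.9425 × 1.233 = 1.162 d.
D_c = (k_1/k_2) L₀ e^(−k_1 t_c) = (0.389/1.45) × 48.9 × e^(−0.389×1.162) = 0.2683 × 48.9 × 0.6363 = 8.347 mg/L.
Minimum DO = C_s − D_c = 9.94 − 8.347 = 1.593 mg/L.
x_c = v t_c = 1.18 m/s × 1.162 d × 86400 s/d = 118500 m ≈ 119 km.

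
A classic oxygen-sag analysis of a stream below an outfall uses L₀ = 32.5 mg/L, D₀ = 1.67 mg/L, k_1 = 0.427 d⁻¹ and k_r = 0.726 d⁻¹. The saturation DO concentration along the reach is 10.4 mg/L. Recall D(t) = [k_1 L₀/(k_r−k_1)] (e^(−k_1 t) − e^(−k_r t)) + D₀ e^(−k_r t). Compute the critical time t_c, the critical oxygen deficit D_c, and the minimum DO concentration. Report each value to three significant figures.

t_c ≈ 1.65 d; D_c ≈ 9.44 mg/L; min DO ≈ 0.961 mg/L

With k_r/k_1 = 1.700 and 1 − D₀(k_r−k_1)/(k_1 L₀) = 0.9640,
t_c = ln(1.700 × 0.9640) / (0.726 − 0.427) = ln(1.639) / 0.2990 = 0.4941/0.2990 = 1.653 d.
L(t_c) = L₀ e^(−k_1 t_c) = 32.5 × 0.4938 = 16.05 mg/L, and at the critical point k_r D_c = k_1 L, so D_c = (0.427/0.726) × 16.05 = 9.439 mg/L.
Minimum DO = C_s − D_c = 10.4 − 9.439 = 0.9613 mg/L.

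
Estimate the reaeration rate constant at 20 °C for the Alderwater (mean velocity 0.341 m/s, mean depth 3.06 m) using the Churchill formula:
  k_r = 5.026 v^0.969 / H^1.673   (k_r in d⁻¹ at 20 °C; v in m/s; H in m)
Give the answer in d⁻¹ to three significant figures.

k_r = 5.026 × 0.341^0.969 / 3.06^1.673 = 5.026 × 0.3526 / 6.495 = 0.2728 d⁻¹.

k_r ≈ 0.273 d⁻¹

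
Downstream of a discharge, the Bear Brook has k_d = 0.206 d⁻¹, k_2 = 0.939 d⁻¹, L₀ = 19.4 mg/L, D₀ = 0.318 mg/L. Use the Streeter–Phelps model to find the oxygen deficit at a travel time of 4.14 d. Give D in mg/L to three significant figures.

k_d L₀/(k_2−k_d) = 0.206×19.4/(0.939−0.206) = 3.996/0.7330 = 5.452 mg/L.
e^(−k_d t) = e^(−0.206×4.140) = 0.4262; e^(−k_2 t) = e^(−0.939×4.140) = 0.02050.
D = 5.452 × (0.4262 − 0.02050) + 0.318 × 0.02050 = 2.212 + 0.006518 = 2.218 mg/L.

D ≈ 2.22 mg/L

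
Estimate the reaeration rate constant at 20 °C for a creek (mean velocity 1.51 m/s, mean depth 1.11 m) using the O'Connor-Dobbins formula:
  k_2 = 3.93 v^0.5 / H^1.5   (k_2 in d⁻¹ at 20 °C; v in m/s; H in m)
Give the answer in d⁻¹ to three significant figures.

k_2 ≈ 4.13 d⁻¹

k_2 = 3.93 × 1.51^0.5 / 1.11^1.5 = 3.93 × 1.229 / 1.169 = 4.129 d⁻¹.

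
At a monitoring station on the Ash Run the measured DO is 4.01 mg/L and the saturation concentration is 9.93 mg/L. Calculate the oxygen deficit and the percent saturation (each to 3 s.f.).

D ≈ 5.92 mg/L; 40.4 % saturation

D = C_s − C = 9.93 − 4.01 = 5.92 mg/L.
% saturation = 4.01/9.93 × 100 = 40.4 %.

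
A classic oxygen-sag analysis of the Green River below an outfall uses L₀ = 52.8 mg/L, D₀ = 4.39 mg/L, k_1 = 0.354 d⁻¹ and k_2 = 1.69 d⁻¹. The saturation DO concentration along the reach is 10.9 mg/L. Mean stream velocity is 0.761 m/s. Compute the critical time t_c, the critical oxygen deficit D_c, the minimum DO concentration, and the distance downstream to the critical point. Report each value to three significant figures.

t_c ≈ 0.888 d; D_c ≈ 8.08 mg/L; min DO ≈ 2.82 mg/L; x_c ≈ 58.4 km

t_c = [1/(k_2−k_1)] ln[(k_2/k_1)(1 − D₀(k_2−k_1)/(k_1 L₀))]
= [1/(1.69−0.354)] ln[(1.69/0.354)(1 − 4.39×1.336/(0.354×52.8))]
= (1/1.336) ln[4.774 × 0.6862] = 0.7485 × ln(3.276) = 0.7485 × 1.187 = 0.8882 d.
L(t_c) = L₀ e^(−k_1 t_c) = 52.8 × 0.7302 = 38.56 mg/L, and at the critical point k_2 D_c = k_1 L, so D_c = (0.354/1.69) × 38.56 = 8.076 mg/L.
Minimum DO = C_s − D_c = 10.9 − 8.076 = 2.824 mg/L.
x_c = v t_c = 0.761 m/s × 0.8882 d × 86400 s/d = 58400 m ≈ 58.4 km.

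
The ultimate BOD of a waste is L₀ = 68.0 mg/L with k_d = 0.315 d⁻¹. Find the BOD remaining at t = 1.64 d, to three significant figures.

L_t = L₀ e^(−k_d t) = 68.0 × e^(−0.315×1.64) = 68.0 × 0.5965 = 40.57 mg/L.

L ≈ 40.6 mg/L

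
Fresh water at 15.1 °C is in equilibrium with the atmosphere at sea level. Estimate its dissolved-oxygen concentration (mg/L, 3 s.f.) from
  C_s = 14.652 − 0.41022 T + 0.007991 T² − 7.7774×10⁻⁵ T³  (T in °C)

C_s ≈ 10.0 mg/L

C_s = 14.652 − 0.41022×15.1 + 0.007991×15.1² − 7.7774×10⁻⁵×15.1³ = 10.01 mg/L.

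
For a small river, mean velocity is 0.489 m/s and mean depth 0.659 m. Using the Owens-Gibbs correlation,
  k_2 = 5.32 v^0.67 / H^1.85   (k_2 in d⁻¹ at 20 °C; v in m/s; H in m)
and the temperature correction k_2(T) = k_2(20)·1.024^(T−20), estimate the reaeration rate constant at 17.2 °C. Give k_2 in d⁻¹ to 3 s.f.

k_2 ≈ 6.67 d⁻¹

k_2(20) = 5.32 × 0.489^0.67 / 0.659^1.85 = 5.32 × 0.6192 / 0.4623 = 7.125 d⁻¹.
k_2(17.2) = 7.125 × 1.024^(17.2−20) = 7.125 × 0.9358 = 6.668 d⁻¹.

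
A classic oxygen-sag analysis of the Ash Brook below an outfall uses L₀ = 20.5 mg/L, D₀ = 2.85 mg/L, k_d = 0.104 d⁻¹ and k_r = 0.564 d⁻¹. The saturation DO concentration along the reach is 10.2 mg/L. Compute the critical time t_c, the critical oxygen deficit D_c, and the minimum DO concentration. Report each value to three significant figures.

With k_r/k_d = 5.423 and 1 − D₀(k_r−k_d)/(k_d L₀) = 0.3851,
t_c = ln(5.423 × 0.3851) / (0.564 − 0.104) = ln(2.088) / 0.4600 = 0.7364/0.4600 = 1.601 d.
D_c = (k_d/k_r) L₀ e^(−k_d t_c) = (0.104/0.564) × 20.5 × e^(−0.104×1.601) = 0.1844 × 20.5 × 0.8466 = 3.200 mg/L.
Minimum DO = C_s − D_c = 10.2 − 3.200 = 7.000 mg/L.

t_c ≈ 1.60 d; D_c ≈ 3.20 mg/L; min DO ≈ 7.00 mg/L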